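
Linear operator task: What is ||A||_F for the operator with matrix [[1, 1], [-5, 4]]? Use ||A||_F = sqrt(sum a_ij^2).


||A||_F^2 = sum a_ij^2
= 1^2 + 1^2 + (-5)^2 + 4^2
= 1 + 1 + 25 + 16 = 43
||A||_F = sqrt(43) = 6.5574

6.5574


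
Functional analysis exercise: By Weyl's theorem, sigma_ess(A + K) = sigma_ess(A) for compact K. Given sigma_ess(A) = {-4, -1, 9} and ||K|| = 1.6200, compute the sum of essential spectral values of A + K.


By Weyl's theorem, the essential spectrum is invariant under compact perturbations.
sigma_ess(A + K) = sigma_ess(A) = {-4, -1, 9}
Sum = -4 + -1 + 9 = 4

4


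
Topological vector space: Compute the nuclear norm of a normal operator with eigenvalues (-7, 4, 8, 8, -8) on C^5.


For a normal operator, singular values equal |eigenvalues|.
Trace norm = sum |lambda_i| = 7 + 4 + 8 + 8 + 8
= 35

35


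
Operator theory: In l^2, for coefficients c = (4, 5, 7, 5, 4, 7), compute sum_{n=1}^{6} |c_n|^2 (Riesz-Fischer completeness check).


sum |c_n|^2 = 4^2 + 5^2 + 7^2 + 5^2 + 4^2 + 7^2
= 16 + 25 + 49 + 25 + 16 + 49
= 180

180


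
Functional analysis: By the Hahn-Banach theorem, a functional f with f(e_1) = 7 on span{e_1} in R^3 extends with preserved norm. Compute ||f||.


The norm of f is given by ||f|| = sup_{||x||=1} |f(x)|.
On span{e_1}, ||e_1|| = 1, so ||f|| = |f(e_1)| / ||e_1||
= |7| / 1 = 7.0000

7.0000


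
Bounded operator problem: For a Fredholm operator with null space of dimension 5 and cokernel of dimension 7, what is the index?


The Fredholm index is defined as ind(T) = dim(ker T) - dim(coker T)
= 5 - 7
= -2

-2


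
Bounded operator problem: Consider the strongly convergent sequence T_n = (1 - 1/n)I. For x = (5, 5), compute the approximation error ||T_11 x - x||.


T_11 x - x = (1 - 1/11)x - x = -x/11
||x|| = sqrt(50) = 7.0711
||T_11 x - x|| = ||x||/11 = 7.0711/11 = 0.6428

0.6428


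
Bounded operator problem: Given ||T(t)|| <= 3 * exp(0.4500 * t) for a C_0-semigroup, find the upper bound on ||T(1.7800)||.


||T(1.7800)|| <= 3 * exp(0.4500 * 1.7800)
= 3 * exp(0.8010)
= 3 * 2.2278
= 6.6833

6.6833


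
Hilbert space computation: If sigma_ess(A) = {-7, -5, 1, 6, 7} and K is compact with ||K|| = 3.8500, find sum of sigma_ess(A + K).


By Weyl's theorem, the essential spectrum is invariant under compact perturbations.
sigma_ess(A + K) = sigma_ess(A) = {-7, -5, 1, 6, 7}
Sum = -7 + -5 + 1 + 6 + 7 = 2

2


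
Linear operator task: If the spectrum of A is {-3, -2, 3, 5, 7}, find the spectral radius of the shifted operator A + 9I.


Spectrum of A + 9I = {6, 7, 12, 14, 16}
Spectral radius = max |lambda| over the shifted spectrum
= max(6, 7, 12, 14, 16) = 16

16


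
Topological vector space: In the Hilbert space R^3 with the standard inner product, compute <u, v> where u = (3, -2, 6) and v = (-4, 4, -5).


Computing the standard inner product <u, v> = sum u_i * v_i
= 3*-4 + -2*4 + 6*-5
= -12 + -8 + -30
= -50

-50


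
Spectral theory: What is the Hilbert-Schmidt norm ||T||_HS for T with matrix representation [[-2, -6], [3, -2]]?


The Hilbert-Schmidt norm is sqrt(sum of squares of all entries).
Sum of squares = (-2)^2 + (-6)^2 + 3^2 + (-2)^2
= 4 + 36 + 9 + 4 = 53
||T||_HS = sqrt(53) = 7.2801

7.2801


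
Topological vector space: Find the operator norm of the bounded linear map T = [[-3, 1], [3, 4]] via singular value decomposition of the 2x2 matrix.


A^T A = [[18, 9], [9, 17]]
trace(A^T A) = 35, det(A^T A) = 225
discriminant = 35^2 - 4*225 = 325
Largest eigenvalue of A^T A = (trace + sqrt(disc))/2 = 26.5139
||T|| = sqrt(26.5139) = 5.1492

5.1492


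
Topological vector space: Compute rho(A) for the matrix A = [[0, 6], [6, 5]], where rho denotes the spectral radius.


For a 2x2 matrix, eigenvalues satisfy lambda^2 - (trace)*lambda + det = 0
trace = 0 + 5 = 5
det = 0*5 - 6*6 = -36
discriminant = 5^2 - 4*(-36) = 169
spectral radius = max |eigenvalue| = 9.0000

9.0000


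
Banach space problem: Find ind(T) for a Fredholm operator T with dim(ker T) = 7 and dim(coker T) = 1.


The Fredholm index is defined as ind(T) = dim(ker T) - dim(coker T)
= 7 - 1
= 6

6


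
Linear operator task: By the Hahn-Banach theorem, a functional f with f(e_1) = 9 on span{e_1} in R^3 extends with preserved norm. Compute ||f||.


The norm of f is given by ||f|| = sup_{||x||=1} |f(x)|.
On span{e_1}, ||e_1|| = 1, so ||f|| = |f(e_1)| / ||e_1||
= |9| / 1 = 9.0000

9.0000


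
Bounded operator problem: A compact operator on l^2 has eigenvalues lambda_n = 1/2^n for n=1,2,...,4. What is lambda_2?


The eigenvalue formula gives lambda_2 = 1/2^2
= 1/4
= 0.2500

0.2500


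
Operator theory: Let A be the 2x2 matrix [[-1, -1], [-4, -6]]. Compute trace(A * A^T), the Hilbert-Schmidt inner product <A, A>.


trace(A * A^T) = sum of squares of all entries
= (-1)^2 + (-1)^2 + (-4)^2 + (-6)^2
= 1 + 1 + 16 + 36
= 54

54


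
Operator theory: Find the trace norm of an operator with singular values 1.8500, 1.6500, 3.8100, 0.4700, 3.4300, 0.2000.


The nuclear norm is the sum of all singular values.
||T||_1 = 1.8500 + 1.6500 + 3.8100 + 0.4700 + 3.4300 + 0.2000
= 11.4100

11.4100


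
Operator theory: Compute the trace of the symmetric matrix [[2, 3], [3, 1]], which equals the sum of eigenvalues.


For a self-adjoint (symmetric) matrix, the eigenvalues are real.
The sum of eigenvalues equals the trace of the matrix.
trace = 2 + 1 = 3

3


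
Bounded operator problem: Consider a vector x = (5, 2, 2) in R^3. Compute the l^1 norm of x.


The l^1 norm equals the sum of absolute values of all components.
||x||_1 = 5 + 2 + 2
= 9

9.0000


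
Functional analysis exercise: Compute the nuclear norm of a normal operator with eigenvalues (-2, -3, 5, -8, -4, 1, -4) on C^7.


For a normal operator, singular values equal |eigenvalues|.
Trace norm = sum |lambda_i| = 2 + 3 + 5 + 8 + 4 + 1 + 4
= 27

27


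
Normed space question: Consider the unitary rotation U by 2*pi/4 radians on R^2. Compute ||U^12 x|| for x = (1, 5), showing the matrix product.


U is a rotation by theta = 2*pi/4
U^12 = rotation by 12*theta = 24*pi/4 = 0*pi/4 (mod 2*pi)
cos(0*pi/4) = 1.0000, sin(0*pi/4) = 0.0000
U^12 x = (1.0000 * 1 - 0.0000 * 5, 0.0000 * 1 + 1.0000 * 5)
= (1.0000, 5.0000)
||U^12 x|| = sqrt(1.0000^2 + 5.0000^2) = sqrt(26.0000) = 5.0990

5.0990


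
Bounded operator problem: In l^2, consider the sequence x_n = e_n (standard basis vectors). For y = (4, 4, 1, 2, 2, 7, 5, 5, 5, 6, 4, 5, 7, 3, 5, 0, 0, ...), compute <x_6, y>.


x_6 = e_6 is the standard basis vector with 1 in position 6.
<x_6, y> = y_6 = 7
As n -> infinity, <x_n, y> -> 0, confirming weak convergence of (x_n) to 0.

7


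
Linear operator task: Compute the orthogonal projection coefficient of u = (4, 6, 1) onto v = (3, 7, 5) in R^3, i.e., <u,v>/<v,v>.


Computing <u,v> = 4*3 + 6*7 + 1*5 = 59
Computing <v,v> = 3^2 + 7^2 + 5^2 = 83
Projection coefficient = 59/83 = 0.7108

0.7108


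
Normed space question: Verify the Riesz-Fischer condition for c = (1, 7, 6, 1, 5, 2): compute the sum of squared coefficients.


sum |c_n|^2 = 1^2 + 7^2 + 6^2 + 1^2 + 5^2 + 2^2
= 1 + 49 + 36 + 1 + 25 + 4
= 116

116


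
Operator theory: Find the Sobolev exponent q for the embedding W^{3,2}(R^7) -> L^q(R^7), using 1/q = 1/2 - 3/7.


Using the Sobolev embedding formula: 1/q = 1/p - k/n
1/q = 1/2 - 3/7 = 1/14
q = 1/(1/14) = 14

14.0000


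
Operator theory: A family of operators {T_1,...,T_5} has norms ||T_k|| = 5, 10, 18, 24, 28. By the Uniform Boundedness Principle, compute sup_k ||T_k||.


By the Uniform Boundedness Principle, the supremum of norms is finite.
sup_k ||T_k|| = max(5, 10, 18, 24, 28) = 28

28


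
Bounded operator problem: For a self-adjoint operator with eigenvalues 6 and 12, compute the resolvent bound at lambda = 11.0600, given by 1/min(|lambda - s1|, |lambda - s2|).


dist(11.0600, {6, 12}) = min(|11.0600 - 6|, |11.0600 - 12|)
= min(5.0600, 0.9400) = 0.9400
Resolvent bound = 1/0.9400 = 1.0638

1.0638


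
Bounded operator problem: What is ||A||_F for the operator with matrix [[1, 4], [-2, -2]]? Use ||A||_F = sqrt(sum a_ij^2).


||A||_F^2 = sum a_ij^2
= 1^2 + 4^2 + (-2)^2 + (-2)^2
= 1 + 16 + 4 + 4 = 25
||A||_F = sqrt(25) = 5.0000

5.0000


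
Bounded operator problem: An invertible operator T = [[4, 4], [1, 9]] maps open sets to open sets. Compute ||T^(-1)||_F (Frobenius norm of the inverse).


det(T) = 4*9 - 4*1 = 32
T^(-1) = (1/32) * [[9, -4], [-1, 4]] = [[0.2812, -0.1250], [-0.0312, 0.1250]]
||T^(-1)||_F^2 = 0.2812^2 + (-0.1250)^2 + (-0.0312)^2 + 0.1250^2 = 0.1113
||T^(-1)||_F = sqrt(0.1113) = 0.3337

0.3337


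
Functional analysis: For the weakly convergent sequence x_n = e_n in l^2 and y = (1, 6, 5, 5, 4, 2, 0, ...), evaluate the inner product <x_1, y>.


x_1 = e_1 is the standard basis vector with 1 in position 1.
<x_1, y> = y_1 = 1
As n -> infinity, <x_n, y> -> 0, confirming weak convergence of (x_n) to 0.

1


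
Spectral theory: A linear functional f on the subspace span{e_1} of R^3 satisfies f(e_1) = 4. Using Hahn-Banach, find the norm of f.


The norm of f is given by ||f|| = sup_{||x||=1} |f(x)|.
On span{e_1}, ||e_1|| = 1, so ||f|| = |f(e_1)| / ||e_1||
= |4| / 1 = 4.0000

4.0000


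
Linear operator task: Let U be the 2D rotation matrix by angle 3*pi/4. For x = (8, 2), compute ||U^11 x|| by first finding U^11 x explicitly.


U is a rotation by theta = 3*pi/4
U^11 = rotation by 11*theta = 33*pi/4 = 1*pi/4 (mod 2*pi)
cos(1*pi/4) = 0.7071, sin(1*pi/4) = 0.7071
U^11 x = (0.7071 * 8 - 0.7071 * 2, 0.7071 * 8 + 0.7071 * 2)
= (4.2426, 7.0711)
||U^11 x|| = sqrt(4.2426^2 + 7.0711^2) = sqrt(68.0000) = 8.2462

8.2462


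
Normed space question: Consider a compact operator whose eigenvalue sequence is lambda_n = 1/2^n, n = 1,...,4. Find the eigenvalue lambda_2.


The eigenvalue formula gives lambda_2 = 1/2^2
= 1/4
= 0.2500

0.2500


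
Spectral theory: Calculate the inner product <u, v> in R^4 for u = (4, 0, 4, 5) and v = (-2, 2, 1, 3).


Computing the standard inner product <u, v> = sum u_i * v_i
= 4*-2 + 0*2 + 4*1 + 5*3
= -8 + 0 + 4 + 15
= 11

11


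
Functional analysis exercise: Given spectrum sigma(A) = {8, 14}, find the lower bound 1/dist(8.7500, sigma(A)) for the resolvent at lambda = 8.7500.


dist(8.7500, {8, 14}) = min(|8.7500 - 8|, |8.7500 - 14|)
= min(0.7500, 5.2500) = 0.7500
Resolvent bound = 1/0.7500 = 1.3333

1.3333


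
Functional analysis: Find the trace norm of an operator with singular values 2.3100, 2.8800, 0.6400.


The nuclear norm is the sum of all singular values.
||T||_1 = 2.3100 + 2.8800 + 0.6400
= 5.8300

5.8300


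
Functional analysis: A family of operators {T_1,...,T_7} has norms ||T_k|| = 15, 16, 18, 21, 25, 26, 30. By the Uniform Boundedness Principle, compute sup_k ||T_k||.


By the Uniform Boundedness Principle, the supremum of norms is finite.
sup_k ||T_k|| = max(15, 16, 18, 21, 25, 26, 30) = 30

30


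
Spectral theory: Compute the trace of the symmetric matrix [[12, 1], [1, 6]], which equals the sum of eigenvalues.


For a self-adjoint (symmetric) matrix, the eigenvalues are real.
The sum of eigenvalues equals the trace of the matrix.
trace = 12 + 6 = 18

18


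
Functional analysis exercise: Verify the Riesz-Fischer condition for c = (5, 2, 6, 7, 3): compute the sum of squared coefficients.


sum |c_n|^2 = 5^2 + 2^2 + 6^2 + 7^2 + 3^2
= 25 + 4 + 36 + 49 + 9
= 123

123


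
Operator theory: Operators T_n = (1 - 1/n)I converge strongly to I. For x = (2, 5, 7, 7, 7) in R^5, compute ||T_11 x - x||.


T_11 x - x = (1 - 1/11)x - x = -x/11
||x|| = sqrt(176) = 13.2665
||T_11 x - x|| = ||x||/11 = 13.2665/11 = 1.2060

1.2060


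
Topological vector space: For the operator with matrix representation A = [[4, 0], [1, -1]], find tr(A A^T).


trace(A * A^T) = sum of squares of all entries
= 4^2 + 0^2 + 1^2 + (-1)^2
= 16 + 0 + 1 + 1
= 18

18


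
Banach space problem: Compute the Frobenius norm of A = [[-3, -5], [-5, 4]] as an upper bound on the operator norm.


||A||_F^2 = sum a_ij^2
= (-3)^2 + (-5)^2 + (-5)^2 + 4^2
= 9 + 25 + 25 + 16 = 75
||A||_F = sqrt(75) = 8.6603

8.6603


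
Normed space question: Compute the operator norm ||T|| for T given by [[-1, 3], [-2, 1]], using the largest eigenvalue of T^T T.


A^T A = [[5, -5], [-5, 10]]
trace(A^T A) = 15, det(A^T A) = 25
discriminant = 15^2 - 4*25 = 125
Largest eigenvalue of A^T A = (trace + sqrt(disc))/2 = 13.0902
||T|| = sqrt(13.0902) = 3.6180

3.6180


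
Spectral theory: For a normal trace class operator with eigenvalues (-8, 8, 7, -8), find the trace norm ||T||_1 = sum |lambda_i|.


For a normal operator, singular values equal |eigenvalues|.
Trace norm = sum |lambda_i| = 8 + 8 + 7 + 8
= 31

31


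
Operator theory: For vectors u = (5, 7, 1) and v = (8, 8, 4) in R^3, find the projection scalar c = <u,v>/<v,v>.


Computing <u,v> = 5*8 + 7*8 + 1*4 = 100
Computing <v,v> = 8^2 + 8^2 + 4^2 = 144
Projection coefficient = 100/144 = 0.6944

0.6944


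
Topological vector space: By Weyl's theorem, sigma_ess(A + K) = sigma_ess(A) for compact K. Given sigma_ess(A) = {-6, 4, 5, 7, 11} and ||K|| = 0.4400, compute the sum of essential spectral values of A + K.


By Weyl's theorem, the essential spectrum is invariant under compact perturbations.
sigma_ess(A + K) = sigma_ess(A) = {-6, 4, 5, 7, 11}
Sum = -6 + 4 + 5 + 7 + 11 = 21

21


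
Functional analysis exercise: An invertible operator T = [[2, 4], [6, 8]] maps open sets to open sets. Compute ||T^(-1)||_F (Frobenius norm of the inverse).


det(T) = 2*8 - 4*6 = -8
T^(-1) = (1/-8) * [[8, -4], [-6, 2]] = [[-1.0000, 0.5000], [0.7500, -0.2500]]
||T^(-1)||_F^2 = (-1.0000)^2 + 0.5000^2 + 0.7500^2 + (-0.2500)^2 = 1.8750
||T^(-1)||_F = sqrt(1.8750) = 1.3693

1.3693


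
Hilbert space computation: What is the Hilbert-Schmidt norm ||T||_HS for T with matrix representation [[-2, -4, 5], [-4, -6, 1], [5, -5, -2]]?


The Hilbert-Schmidt norm is sqrt(sum of squares of all entries).
Sum of squares = (-2)^2 + (-4)^2 + 5^2 + (-4)^2 + (-6)^2 + 1^2 + 5^2 + (-5)^2 + (-2)^2
= 4 + 16 + 25 + 16 + 36 + 1 + 25 + 25 + 4 = 152
||T||_HS = sqrt(152) = 12.3288

12.3288


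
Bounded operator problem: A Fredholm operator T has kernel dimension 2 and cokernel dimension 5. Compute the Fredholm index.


The Fredholm index is defined as ind(T) = dim(ker T) - dim(coker T)
= 2 - 5
= -3

-3


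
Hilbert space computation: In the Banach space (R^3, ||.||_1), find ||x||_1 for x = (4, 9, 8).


The l^1 norm equals the sum of absolute values of all components.
||x||_1 = 4 + 9 + 8
= 21

21.0000


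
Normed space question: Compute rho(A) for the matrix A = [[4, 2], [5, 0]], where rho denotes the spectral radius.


For a 2x2 matrix, eigenvalues satisfy lambda^2 - (trace)*lambda + det = 0
trace = 4 + 0 = 4
det = 4*0 - 2*5 = -10
discriminant = 4^2 - 4*(-10) = 56
spectral radius = max |eigenvalue| = 5.7417

5.7417


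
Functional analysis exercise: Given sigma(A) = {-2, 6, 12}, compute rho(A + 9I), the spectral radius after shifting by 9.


Spectrum of A + 9I = {7, 15, 21}
Spectral radius = max |lambda| over the shifted spectrum
= max(7, 15, 21) = 21

21


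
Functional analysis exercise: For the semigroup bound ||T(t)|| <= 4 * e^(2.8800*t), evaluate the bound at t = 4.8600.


||T(4.8600)|| <= 4 * exp(2.8800 * 4.8600)
= 4 * exp(13.9968)
= 4 * 1.1988e+06
= 4.7950e+06

4.7950e+06


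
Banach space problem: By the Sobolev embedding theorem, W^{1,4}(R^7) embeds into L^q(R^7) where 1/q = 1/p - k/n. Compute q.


Using the Sobolev embedding formula: 1/q = 1/p - k/n
1/q = 1/4 - 1/7 = 3/28
q = 1/(3/28) = 28/3 = 9.3333

9.3333


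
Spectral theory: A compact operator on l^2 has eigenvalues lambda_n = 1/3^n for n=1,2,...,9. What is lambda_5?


The eigenvalue formula gives lambda_5 = 1/3^5
= 1/243
= 0.0041

0.0041


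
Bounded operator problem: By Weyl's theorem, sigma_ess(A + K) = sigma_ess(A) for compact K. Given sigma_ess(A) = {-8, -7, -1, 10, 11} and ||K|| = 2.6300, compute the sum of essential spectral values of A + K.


By Weyl's theorem, the essential spectrum is invariant under compact perturbations.
sigma_ess(A + K) = sigma_ess(A) = {-8, -7, -1, 10, 11}
Sum = -8 + -7 + -1 + 10 + 11 = 5

5


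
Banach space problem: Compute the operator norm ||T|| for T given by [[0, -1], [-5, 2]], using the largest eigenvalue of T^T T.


A^T A = [[25, -10], [-10, 5]]
trace(A^T A) = 30, det(A^T A) = 25
discriminant = 30^2 - 4*25 = 800
Largest eigenvalue of A^T A = (trace + sqrt(disc))/2 = 29.1421
||T|| = sqrt(29.1421) = 5.3983

5.3983


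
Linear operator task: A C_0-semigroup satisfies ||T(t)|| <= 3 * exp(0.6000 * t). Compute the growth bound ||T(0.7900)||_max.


||T(0.7900)|| <= 3 * exp(0.6000 * 0.7900)
= 3 * exp(0.4740)
= 3 * 1.6064
= 4.8192

4.8192


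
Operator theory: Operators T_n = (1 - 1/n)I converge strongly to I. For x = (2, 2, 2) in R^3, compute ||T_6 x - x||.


T_6 x - x = (1 - 1/6)x - x = -x/6
||x|| = sqrt(12) = 3.4641
||T_6 x - x|| = ||x||/6 = 3.4641/6 = 0.5774

0.5774


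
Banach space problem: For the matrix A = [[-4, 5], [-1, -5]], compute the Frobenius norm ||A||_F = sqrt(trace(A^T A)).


||A||_F^2 = sum a_ij^2
= (-4)^2 + 5^2 + (-1)^2 + (-5)^2
= 16 + 25 + 1 + 25 = 67
||A||_F = sqrt(67) = 8.1854

8.1854


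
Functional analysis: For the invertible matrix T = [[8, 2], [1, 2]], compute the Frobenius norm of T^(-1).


det(T) = 8*2 - 2*1 = 14
T^(-1) = (1/14) * [[2, -2], [-1, 8]] = [[0.1429, -0.1429], [-0.0714, 0.5714]]
||T^(-1)||_F^2 = 0.1429^2 + (-0.1429)^2 + (-0.0714)^2 + 0.5714^2 = 0.3724
||T^(-1)||_F = sqrt(0.3724) = 0.6103

0.6103


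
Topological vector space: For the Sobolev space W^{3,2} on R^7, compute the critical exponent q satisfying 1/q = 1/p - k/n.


Using the Sobolev embedding formula: 1/q = 1/p - k/n
1/q = 1/2 - 3/7 = 1/14
q = 1/(1/14) = 14

14.0000


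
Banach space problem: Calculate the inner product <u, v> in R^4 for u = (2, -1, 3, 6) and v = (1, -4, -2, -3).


Computing the standard inner product <u, v> = sum u_i * v_i
= 2*1 + -1*-4 + 3*-2 + 6*-3
= 2 + 4 + -6 + -18
= -18

-18


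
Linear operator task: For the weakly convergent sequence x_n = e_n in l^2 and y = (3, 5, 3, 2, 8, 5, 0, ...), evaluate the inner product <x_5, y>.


x_5 = e_5 is the standard basis vector with 1 in position 5.
<x_5, y> = y_5 = 8
As n -> infinity, <x_n, y> -> 0, confirming weak convergence of (x_n) to 0.

8


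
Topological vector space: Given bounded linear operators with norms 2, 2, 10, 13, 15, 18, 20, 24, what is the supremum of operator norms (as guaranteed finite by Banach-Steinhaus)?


By the Uniform Boundedness Principle, the supremum of norms is finite.
sup_k ||T_k|| = max(2, 2, 10, 13, 15, 18, 20, 24) = 24

24


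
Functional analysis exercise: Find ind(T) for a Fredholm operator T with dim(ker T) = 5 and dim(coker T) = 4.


The Fredholm index is defined as ind(T) = dim(ker T) - dim(coker T)
= 5 - 4
= 1

1


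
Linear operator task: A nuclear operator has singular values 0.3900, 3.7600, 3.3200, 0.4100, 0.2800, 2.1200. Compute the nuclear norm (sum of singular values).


The nuclear norm is the sum of all singular values.
||T||_1 = 0.3900 + 3.7600 + 3.3200 + 0.4100 + 0.2800 + 2.1200
= 10.2800

10.2800


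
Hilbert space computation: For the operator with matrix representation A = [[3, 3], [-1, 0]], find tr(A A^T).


trace(A * A^T) = sum of squares of all entries
= 3^2 + 3^2 + (-1)^2 + 0^2
= 9 + 9 + 1 + 0
= 19

19


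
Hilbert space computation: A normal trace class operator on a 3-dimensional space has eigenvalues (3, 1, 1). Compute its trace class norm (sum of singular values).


For a normal operator, singular values equal |eigenvalues|.
Trace norm = sum |lambda_i| = 3 + 1 + 1
= 5

5


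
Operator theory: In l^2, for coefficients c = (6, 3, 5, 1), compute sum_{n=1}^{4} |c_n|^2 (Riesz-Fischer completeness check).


sum |c_n|^2 = 6^2 + 3^2 + 5^2 + 1^2
= 36 + 9 + 25 + 1
= 71

71


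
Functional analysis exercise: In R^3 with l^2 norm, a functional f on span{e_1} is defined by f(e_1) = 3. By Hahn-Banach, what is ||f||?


The norm of f is given by ||f|| = sup_{||x||=1} |f(x)|.
On span{e_1}, ||e_1|| = 1, so ||f|| = |f(e_1)| / ||e_1||
= |3| / 1 = 3.0000

3.0000


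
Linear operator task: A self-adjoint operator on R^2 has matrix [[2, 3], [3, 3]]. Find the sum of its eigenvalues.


For a self-adjoint (symmetric) matrix, the eigenvalues are real.
The sum of eigenvalues equals the trace of the matrix.
trace = 2 + 3 = 5

5


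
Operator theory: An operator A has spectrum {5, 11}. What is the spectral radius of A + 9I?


Spectrum of A + 9I = {14, 20}
Spectral radius = max |lambda| over the shifted spectrum
= max(14, 20) = 20

20


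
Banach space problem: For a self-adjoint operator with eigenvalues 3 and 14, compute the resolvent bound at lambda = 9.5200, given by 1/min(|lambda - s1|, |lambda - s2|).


dist(9.5200, {3, 14}) = min(|9.5200 - 3|, |9.5200 - 14|)
= min(6.5200, 4.4800) = 4.4800
Resolvent bound = 1/4.4800 = 0.2232

0.2232


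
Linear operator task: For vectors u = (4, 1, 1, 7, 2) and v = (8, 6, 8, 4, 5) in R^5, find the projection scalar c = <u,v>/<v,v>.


Computing <u,v> = 4*8 + 1*6 + 1*8 + 7*4 + 2*5 = 84
Computing <v,v> = 8^2 + 6^2 + 8^2 + 4^2 + 5^2 = 205
Projection coefficient = 84/205 = 0.4098

0.4098


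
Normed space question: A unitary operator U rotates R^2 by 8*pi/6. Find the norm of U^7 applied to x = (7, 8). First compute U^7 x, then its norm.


U is a rotation by theta = 8*pi/6
U^7 = rotation by 7*theta = 56*pi/6 = 8*pi/6 (mod 2*pi)
cos(8*pi/6) = -0.5000, sin(8*pi/6) = -0.8660
U^7 x = (-0.5000 * 7 - -0.8660 * 8, -0.8660 * 7 + -0.5000 * 8)
= (3.4282, -10.0622)
||U^7 x|| = sqrt(3.4282^2 + (-10.0622)^2) = sqrt(113.0000) = 10.6301

10.6301


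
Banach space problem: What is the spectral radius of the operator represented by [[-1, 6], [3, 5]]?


For a 2x2 matrix, eigenvalues satisfy lambda^2 - (trace)*lambda + det = 0
trace = -1 + 5 = 4
det = -1*5 - 6*3 = -23
discriminant = 4^2 - 4*(-23) = 108
spectral radius = max |eigenvalue| = 7.1962

7.1962


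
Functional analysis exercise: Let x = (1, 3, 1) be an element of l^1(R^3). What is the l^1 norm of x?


The l^1 norm equals the sum of absolute values of all components.
||x||_1 = 1 + 3 + 1
= 5

5.0000


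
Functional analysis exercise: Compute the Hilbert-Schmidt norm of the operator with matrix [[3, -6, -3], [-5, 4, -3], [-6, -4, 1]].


The Hilbert-Schmidt norm is sqrt(sum of squares of all entries).
Sum of squares = 3^2 + (-6)^2 + (-3)^2 + (-5)^2 + 4^2 + (-3)^2 + (-6)^2 + (-4)^2 + 1^2
= 9 + 36 + 9 + 25 + 16 + 9 + 36 + 16 + 1 = 157
||T||_HS = sqrt(157) = 12.5300

12.5300


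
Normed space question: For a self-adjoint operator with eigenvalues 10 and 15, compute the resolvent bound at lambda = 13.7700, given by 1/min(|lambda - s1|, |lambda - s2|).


dist(13.7700, {10, 15}) = min(|13.7700 - 10|, |13.7700 - 15|)
= min(3.7700, 1.2300) = 1.2300
Resolvent bound = 1/1.2300 = 0.8130

0.8130


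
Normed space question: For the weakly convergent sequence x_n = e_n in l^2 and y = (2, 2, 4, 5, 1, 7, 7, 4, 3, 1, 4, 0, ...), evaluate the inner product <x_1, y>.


x_1 = e_1 is the standard basis vector with 1 in position 1.
<x_1, y> = y_1 = 2
As n -> infinity, <x_n, y> -> 0, confirming weak convergence of (x_n) to 0.

2


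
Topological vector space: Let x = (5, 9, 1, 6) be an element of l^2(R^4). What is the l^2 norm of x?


The l^2 norm = (sum |x_i|^2)^(1/2)
Sum of 2th powers = 25 + 81 + 1 + 36 = 143
||x||_2 = (143)^(1/2) = 11.9583

11.9583


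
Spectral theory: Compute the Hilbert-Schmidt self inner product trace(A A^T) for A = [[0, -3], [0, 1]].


trace(A * A^T) = sum of squares of all entries
= 0^2 + (-3)^2 + 0^2 + 1^2
= 0 + 9 + 0 + 1
= 10

10


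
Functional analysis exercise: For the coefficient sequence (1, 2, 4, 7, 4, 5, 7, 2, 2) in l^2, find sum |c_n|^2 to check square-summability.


sum |c_n|^2 = 1^2 + 2^2 + 4^2 + 7^2 + 4^2 + 5^2 + 7^2 + 2^2 + 2^2
= 1 + 4 + 16 + 49 + 16 + 25 + 49 + 4 + 4
= 168

168


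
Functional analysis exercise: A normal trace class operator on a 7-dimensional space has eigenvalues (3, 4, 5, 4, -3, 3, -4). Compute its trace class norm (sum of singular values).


For a normal operator, singular values equal |eigenvalues|.
Trace norm = sum |lambda_i| = 3 + 4 + 5 + 4 + 3 + 3 + 4
= 26

26


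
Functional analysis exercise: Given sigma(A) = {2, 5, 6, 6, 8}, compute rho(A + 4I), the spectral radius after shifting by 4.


Spectrum of A + 4I = {6, 9, 10, 10, 12}
Spectral radius = max |lambda| over the shifted spectrum
= max(6, 9, 10, 10, 12) = 12

12


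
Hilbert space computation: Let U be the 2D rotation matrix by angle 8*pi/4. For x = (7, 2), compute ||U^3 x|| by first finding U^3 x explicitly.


U is a rotation by theta = 8*pi/4
U^3 = rotation by 3*theta = 24*pi/4 = 0*pi/4 (mod 2*pi)
cos(0*pi/4) = 1.0000, sin(0*pi/4) = 0.0000
U^3 x = (1.0000 * 7 - 0.0000 * 2, 0.0000 * 7 + 1.0000 * 2)
= (7.0000, 2.0000)
||U^3 x|| = sqrt(7.0000^2 + 2.0000^2) = sqrt(53.0000) = 7.2801

7.2801


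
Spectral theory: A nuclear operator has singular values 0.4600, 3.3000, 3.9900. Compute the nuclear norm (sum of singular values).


The nuclear norm is the sum of all singular values.
||T||_1 = 0.4600 + 3.3000 + 3.9900
= 7.7500

7.7500


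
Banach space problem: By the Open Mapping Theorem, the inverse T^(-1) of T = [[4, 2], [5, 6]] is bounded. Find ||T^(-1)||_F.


det(T) = 4*6 - 2*5 = 14
T^(-1) = (1/14) * [[6, -2], [-5, 4]] = [[0.4286, -0.1429], [-0.3571, 0.2857]]
||T^(-1)||_F^2 = 0.4286^2 + (-0.1429)^2 + (-0.3571)^2 + 0.2857^2 = 0.4133
||T^(-1)||_F = sqrt(0.4133) = 0.6429

0.6429


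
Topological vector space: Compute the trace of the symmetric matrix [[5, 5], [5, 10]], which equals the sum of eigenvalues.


For a self-adjoint (symmetric) matrix, the eigenvalues are real.
The sum of eigenvalues equals the trace of the matrix.
trace = 5 + 10 = 15

15


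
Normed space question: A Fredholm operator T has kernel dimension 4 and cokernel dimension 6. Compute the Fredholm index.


The Fredholm index is defined as ind(T) = dim(ker T) - dim(coker T)
= 4 - 6
= -2

-2


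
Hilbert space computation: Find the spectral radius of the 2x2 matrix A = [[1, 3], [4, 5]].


For a 2x2 matrix, eigenvalues satisfy lambda^2 - (trace)*lambda + det = 0
trace = 1 + 5 = 6
det = 1*5 - 3*4 = -7
discriminant = 6^2 - 4*(-7) = 64
spectral radius = max |eigenvalue| = 7.0000

7.0000


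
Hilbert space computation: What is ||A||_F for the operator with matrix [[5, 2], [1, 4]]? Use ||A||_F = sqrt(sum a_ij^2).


||A||_F^2 = sum a_ij^2
= 5^2 + 2^2 + 1^2 + 4^2
= 25 + 4 + 1 + 16 = 46
||A||_F = sqrt(46) = 6.7823

6.7823


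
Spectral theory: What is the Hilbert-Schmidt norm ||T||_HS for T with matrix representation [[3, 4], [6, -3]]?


The Hilbert-Schmidt norm is sqrt(sum of squares of all entries).
Sum of squares = 3^2 + 4^2 + 6^2 + (-3)^2
= 9 + 16 + 36 + 9 = 70
||T||_HS = sqrt(70) = 8.3666

8.3666


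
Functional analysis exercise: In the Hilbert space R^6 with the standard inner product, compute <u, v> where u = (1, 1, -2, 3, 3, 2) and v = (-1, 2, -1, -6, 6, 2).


Computing the standard inner product <u, v> = sum u_i * v_i
= 1*-1 + 1*2 + -2*-1 + 3*-6 + 3*6 + 2*2
= -1 + 2 + 2 + -18 + 18 + 4
= 7

7


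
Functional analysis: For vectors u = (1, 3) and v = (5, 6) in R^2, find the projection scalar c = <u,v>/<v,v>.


Computing <u,v> = 1*5 + 3*6 = 23
Computing <v,v> = 5^2 + 6^2 = 61
Projection coefficient = 23/61 = 0.3770

0.3770


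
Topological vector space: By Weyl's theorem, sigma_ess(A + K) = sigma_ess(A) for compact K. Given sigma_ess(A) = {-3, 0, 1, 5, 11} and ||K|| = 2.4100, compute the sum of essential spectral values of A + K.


By Weyl's theorem, the essential spectrum is invariant under compact perturbations.
sigma_ess(A + K) = sigma_ess(A) = {-3, 0, 1, 5, 11}
Sum = -3 + 0 + 1 + 5 + 11 = 14

14


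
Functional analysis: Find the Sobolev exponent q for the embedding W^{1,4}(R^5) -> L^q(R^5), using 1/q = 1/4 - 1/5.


Using the Sobolev embedding formula: 1/q = 1/p - k/n
1/q = 1/4 - 1/5 = 1/20
q = 1/(1/20) = 20

20.0000


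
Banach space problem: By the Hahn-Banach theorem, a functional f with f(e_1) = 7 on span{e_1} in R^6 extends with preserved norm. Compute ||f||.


The norm of f is given by ||f|| = sup_{||x||=1} |f(x)|.
On span{e_1}, ||e_1|| = 1, so ||f|| = |f(e_1)| / ||e_1||
= |7| / 1 = 7.0000

7.0000


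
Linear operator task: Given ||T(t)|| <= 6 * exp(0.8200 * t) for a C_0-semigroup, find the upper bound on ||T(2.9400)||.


||T(2.9400)|| <= 6 * exp(0.8200 * 2.9400)
= 6 * exp(2.4108)
= 6 * 11.1429
= 66.8572

66.8572


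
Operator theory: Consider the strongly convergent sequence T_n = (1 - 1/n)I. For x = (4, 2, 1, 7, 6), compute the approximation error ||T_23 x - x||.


T_23 x - x = (1 - 1/23)x - x = -x/23
||x|| = sqrt(106) = 10.2956
||T_23 x - x|| = ||x||/23 = 10.2956/23 = 0.4476

0.4476


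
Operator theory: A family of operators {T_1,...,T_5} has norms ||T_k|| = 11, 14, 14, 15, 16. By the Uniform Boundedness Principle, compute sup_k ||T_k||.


By the Uniform Boundedness Principle, the supremum of norms is finite.
sup_k ||T_k|| = max(11, 14, 14, 15, 16) = 16

16


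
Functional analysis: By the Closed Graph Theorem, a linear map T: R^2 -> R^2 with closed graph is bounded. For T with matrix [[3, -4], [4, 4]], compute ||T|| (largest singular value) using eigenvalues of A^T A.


A^T A = [[25, 4], [4, 32]]
trace(A^T A) = 57, det(A^T A) = 784
discriminant = 57^2 - 4*784 = 113
Largest eigenvalue of A^T A = (trace + sqrt(disc))/2 = 33.8151
||T|| = sqrt(33.8151) = 5.8151

5.8151


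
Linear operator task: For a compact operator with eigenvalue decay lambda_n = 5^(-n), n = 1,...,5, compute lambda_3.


The eigenvalue formula gives lambda_3 = 1/5^3
= 1/125
= 0.0080

0.0080


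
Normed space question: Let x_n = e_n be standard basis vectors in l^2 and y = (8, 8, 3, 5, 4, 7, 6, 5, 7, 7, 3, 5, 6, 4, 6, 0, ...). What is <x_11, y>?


x_11 = e_11 is the standard basis vector with 1 in position 11.
<x_11, y> = y_11 = 3
As n -> infinity, <x_n, y> -> 0, confirming weak convergence of (x_n) to 0.

3


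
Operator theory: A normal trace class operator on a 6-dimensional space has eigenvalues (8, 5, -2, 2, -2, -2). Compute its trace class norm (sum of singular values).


For a normal operator, singular values equal |eigenvalues|.
Trace norm = sum |lambda_i| = 8 + 5 + 2 + 2 + 2 + 2
= 21

21


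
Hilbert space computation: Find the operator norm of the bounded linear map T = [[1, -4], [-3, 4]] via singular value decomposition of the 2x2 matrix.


A^T A = [[10, -16], [-16, 32]]
trace(A^T A) = 42, det(A^T A) = 64
discriminant = 42^2 - 4*64 = 1508
Largest eigenvalue of A^T A = (trace + sqrt(disc))/2 = 40.4165
||T|| = sqrt(40.4165) = 6.3574

6.3574


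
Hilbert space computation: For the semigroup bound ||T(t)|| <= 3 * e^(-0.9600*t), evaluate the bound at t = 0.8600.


||T(0.8600)|| <= 3 * exp(-0.9600 * 0.8600)
= 3 * exp(-0.8256)
= 3 * 0.4380
= 1.3139

1.3139


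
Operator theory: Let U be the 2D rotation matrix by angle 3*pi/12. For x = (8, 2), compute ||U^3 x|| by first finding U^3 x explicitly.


U is a rotation by theta = 3*pi/12
U^3 = rotation by 3*theta = 9*pi/12
cos(9*pi/12) = -0.7071, sin(9*pi/12) = 0.7071
U^3 x = (-0.7071 * 8 - 0.7071 * 2, 0.7071 * 8 + -0.7071 * 2)
= (-7.0711, 4.2426)
||U^3 x|| = sqrt((-7.0711)^2 + 4.2426^2) = sqrt(68.0000) = 8.2462

8.2462


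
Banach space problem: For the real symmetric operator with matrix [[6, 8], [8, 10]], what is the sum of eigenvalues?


For a self-adjoint (symmetric) matrix, the eigenvalues are real.
The sum of eigenvalues equals the trace of the matrix.
trace = 6 + 10 = 16

16


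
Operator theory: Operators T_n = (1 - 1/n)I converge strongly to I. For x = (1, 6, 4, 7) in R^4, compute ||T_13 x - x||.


T_13 x - x = (1 - 1/13)x - x = -x/13
||x|| = sqrt(102) = 10.0995
||T_13 x - x|| = ||x||/13 = 10.0995/13 = 0.7769

0.7769


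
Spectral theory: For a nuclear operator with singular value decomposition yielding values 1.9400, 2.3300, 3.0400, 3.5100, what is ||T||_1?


The nuclear norm is the sum of all singular values.
||T||_1 = 1.9400 + 2.3300 + 3.0400 + 3.5100
= 10.8200

10.8200


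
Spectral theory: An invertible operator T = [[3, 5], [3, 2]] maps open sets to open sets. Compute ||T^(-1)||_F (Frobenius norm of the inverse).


det(T) = 3*2 - 5*3 = -9
T^(-1) = (1/-9) * [[2, -5], [-3, 3]] = [[-0.2222, 0.5556], [0.3333, -0.3333]]
||T^(-1)||_F^2 = (-0.2222)^2 + 0.5556^2 + 0.3333^2 + (-0.3333)^2 = 0.5802
||T^(-1)||_F = sqrt(0.5802) = 0.7617

0.7617


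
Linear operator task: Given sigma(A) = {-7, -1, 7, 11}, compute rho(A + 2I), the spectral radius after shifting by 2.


Spectrum of A + 2I = {-5, 1, 9, 13}
Spectral radius = max |lambda| over the shifted spectrum
= max(5, 1, 9, 13) = 13

13


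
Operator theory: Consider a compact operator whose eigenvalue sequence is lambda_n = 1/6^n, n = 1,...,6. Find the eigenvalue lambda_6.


The eigenvalue formula gives lambda_6 = 1/6^6
= 1/46656
= 2.1433e-05

2.1433e-05


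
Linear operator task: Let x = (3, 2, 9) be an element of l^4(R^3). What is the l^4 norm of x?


The l^4 norm = (sum |x_i|^4)^(1/4)
Sum of 4th powers = 81 + 16 + 6561 = 6658
||x||_4 = (6658)^(1/4) = 9.0331

9.0331


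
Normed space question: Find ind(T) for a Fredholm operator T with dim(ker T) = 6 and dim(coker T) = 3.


The Fredholm index is defined as ind(T) = dim(ker T) - dim(coker T)
= 6 - 3
= 3

3


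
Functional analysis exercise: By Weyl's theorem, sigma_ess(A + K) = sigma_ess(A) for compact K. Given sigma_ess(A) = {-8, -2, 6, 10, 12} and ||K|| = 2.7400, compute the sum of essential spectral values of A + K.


By Weyl's theorem, the essential spectrum is invariant under compact perturbations.
sigma_ess(A + K) = sigma_ess(A) = {-8, -2, 6, 10, 12}
Sum = -8 + -2 + 6 + 10 + 12 = 18

18


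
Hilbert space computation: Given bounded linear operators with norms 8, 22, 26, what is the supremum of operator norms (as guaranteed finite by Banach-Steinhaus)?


By the Uniform Boundedness Principle, the supremum of norms is finite.
sup_k ||T_k|| = max(8, 22, 26) = 26

26


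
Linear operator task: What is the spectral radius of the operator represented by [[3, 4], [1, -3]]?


For a 2x2 matrix, eigenvalues satisfy lambda^2 - (trace)*lambda + det = 0
trace = 3 + -3 = 0
det = 3*-3 - 4*1 = -13
discriminant = 0^2 - 4*(-13) = 52
spectral radius = max |eigenvalue| = 3.6056

3.6056


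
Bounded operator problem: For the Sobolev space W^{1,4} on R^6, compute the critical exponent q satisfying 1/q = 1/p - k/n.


Using the Sobolev embedding formula: 1/q = 1/p - k/n
1/q = 1/4 - 1/6 = 1/12
q = 1/(1/12) = 12

12.0000


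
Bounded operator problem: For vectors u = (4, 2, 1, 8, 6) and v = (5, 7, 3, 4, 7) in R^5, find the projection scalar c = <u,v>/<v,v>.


Computing <u,v> = 4*5 + 2*7 + 1*3 + 8*4 + 6*7 = 111
Computing <v,v> = 5^2 + 7^2 + 3^2 + 4^2 + 7^2 = 148
Projection coefficient = 111/148 = 0.7500

0.7500


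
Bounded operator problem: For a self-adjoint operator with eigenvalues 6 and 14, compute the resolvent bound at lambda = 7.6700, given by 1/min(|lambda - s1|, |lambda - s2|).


dist(7.6700, {6, 14}) = min(|7.6700 - 6|, |7.6700 - 14|)
= min(1.6700, 6.3300) = 1.6700
Resolvent bound = 1/1.6700 = 0.5988

0.5988


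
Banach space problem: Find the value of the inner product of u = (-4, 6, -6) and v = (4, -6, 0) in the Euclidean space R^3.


Computing the standard inner product <u, v> = sum u_i * v_i
= -4*4 + 6*-6 + -6*0
= -16 + -36 + 0
= -52

-52


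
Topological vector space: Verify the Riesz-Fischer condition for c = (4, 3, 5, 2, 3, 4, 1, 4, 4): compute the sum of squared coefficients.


sum |c_n|^2 = 4^2 + 3^2 + 5^2 + 2^2 + 3^2 + 4^2 + 1^2 + 4^2 + 4^2
= 16 + 9 + 25 + 4 + 9 + 16 + 1 + 16 + 16
= 112

112


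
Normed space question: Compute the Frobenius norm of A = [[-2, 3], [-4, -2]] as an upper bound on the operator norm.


||A||_F^2 = sum a_ij^2
= (-2)^2 + 3^2 + (-4)^2 + (-2)^2
= 4 + 9 + 16 + 4 = 33
||A||_F = sqrt(33) = 5.7446

5.7446


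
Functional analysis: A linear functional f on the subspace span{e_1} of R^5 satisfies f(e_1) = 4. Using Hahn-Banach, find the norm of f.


The norm of f is given by ||f|| = sup_{||x||=1} |f(x)|.
On span{e_1}, ||e_1|| = 1, so ||f|| = |f(e_1)| / ||e_1||
= |4| / 1 = 4.0000

4.0000


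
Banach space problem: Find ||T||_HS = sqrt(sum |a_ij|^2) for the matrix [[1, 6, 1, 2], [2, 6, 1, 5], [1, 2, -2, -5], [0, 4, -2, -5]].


The Hilbert-Schmidt norm is sqrt(sum of squares of all entries).
Sum of squares = 1^2 + 6^2 + 1^2 + 2^2 + 2^2 + 6^2 + 1^2 + 5^2 + 1^2 + 2^2 + (-2)^2 + (-5)^2 + 0^2 + 4^2 + (-2)^2 + (-5)^2
= 1 + 36 + 1 + 4 + 4 + 36 + 1 + 25 + 1 + 4 + 4 + 25 + 0 + 16 + 4 + 25 = 187
||T||_HS = sqrt(187) = 13.6748

13.6748


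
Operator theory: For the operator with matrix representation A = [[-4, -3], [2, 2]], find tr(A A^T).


trace(A * A^T) = sum of squares of all entries
= (-4)^2 + (-3)^2 + 2^2 + 2^2
= 16 + 9 + 4 + 4
= 33

33


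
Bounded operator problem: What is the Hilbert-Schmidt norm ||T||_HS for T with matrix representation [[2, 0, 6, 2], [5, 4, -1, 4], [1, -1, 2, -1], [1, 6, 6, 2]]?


The Hilbert-Schmidt norm is sqrt(sum of squares of all entries).
Sum of squares = 2^2 + 0^2 + 6^2 + 2^2 + 5^2 + 4^2 + (-1)^2 + 4^2 + 1^2 + (-1)^2 + 2^2 + (-1)^2 + 1^2 + 6^2 + 6^2 + 2^2
= 4 + 0 + 36 + 4 + 25 + 16 + 1 + 16 + 1 + 1 + 4 + 1 + 1 + 36 + 36 + 4 = 186
||T||_HS = sqrt(186) = 13.6382

13.6382


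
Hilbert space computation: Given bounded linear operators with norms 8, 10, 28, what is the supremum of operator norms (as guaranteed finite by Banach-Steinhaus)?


By the Uniform Boundedness Principle, the supremum of norms is finite.
sup_k ||T_k|| = max(8, 10, 28) = 28

28


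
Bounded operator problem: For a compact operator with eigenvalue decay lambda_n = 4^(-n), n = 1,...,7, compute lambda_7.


The eigenvalue formula gives lambda_7 = 1/4^7
= 1/16384
= 6.1035e-05

6.1035e-05


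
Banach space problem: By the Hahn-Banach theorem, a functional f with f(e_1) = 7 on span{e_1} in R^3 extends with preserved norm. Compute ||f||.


The norm of f is given by ||f|| = sup_{||x||=1} |f(x)|.
On span{e_1}, ||e_1|| = 1, so ||f|| = |f(e_1)| / ||e_1||
= |7| / 1 = 7.0000

7.0000


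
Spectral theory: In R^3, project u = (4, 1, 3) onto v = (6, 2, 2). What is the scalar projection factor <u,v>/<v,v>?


Computing <u,v> = 4*6 + 1*2 + 3*2 = 32
Computing <v,v> = 6^2 + 2^2 + 2^2 = 44
Projection coefficient = 32/44 = 0.7273

0.7273


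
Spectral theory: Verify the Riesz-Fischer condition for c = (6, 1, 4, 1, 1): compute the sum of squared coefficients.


sum |c_n|^2 = 6^2 + 1^2 + 4^2 + 1^2 + 1^2
= 36 + 1 + 16 + 1 + 1
= 55

55


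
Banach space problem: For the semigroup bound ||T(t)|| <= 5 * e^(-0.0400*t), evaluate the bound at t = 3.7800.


||T(3.7800)|| <= 5 * exp(-0.0400 * 3.7800)
= 5 * exp(-0.1512)
= 5 * 0.8597
= 4.2984

4.2984


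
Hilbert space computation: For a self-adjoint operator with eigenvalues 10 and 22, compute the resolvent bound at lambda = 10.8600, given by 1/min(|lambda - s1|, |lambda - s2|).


dist(10.8600, {10, 22}) = min(|10.8600 - 10|, |10.8600 - 22|)
= min(0.8600, 11.1400) = 0.8600
Resolvent bound = 1/0.8600 = 1.1628

1.1628


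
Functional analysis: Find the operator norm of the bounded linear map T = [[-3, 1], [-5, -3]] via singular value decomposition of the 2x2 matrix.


A^T A = [[34, 12], [12, 10]]
trace(A^T A) = 44, det(A^T A) = 196
discriminant = 44^2 - 4*196 = 1152
Largest eigenvalue of A^T A = (trace + sqrt(disc))/2 = 38.9706
||T|| = sqrt(38.9706) = 6.2426

6.2426
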